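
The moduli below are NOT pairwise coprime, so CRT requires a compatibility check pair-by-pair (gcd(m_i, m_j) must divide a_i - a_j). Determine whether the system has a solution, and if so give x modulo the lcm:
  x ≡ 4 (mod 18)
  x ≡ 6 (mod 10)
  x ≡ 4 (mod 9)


Moduli 18, 10, 9 are not pairwise coprime, so CRT works modulo lcm(m_i) when all pairwise compatibility conditions hold.
Pairwise compatibility: gcd(m_i, m_j) must divide a_i - a_j for every pair.
Merge one congruence at a time:
  Start: x ≡ 4 (mod 18).
  Combine with x ≡ 6 (mod 10): gcd(18, 10) = 2; 6 - 4 = 2, which IS divisible by 2, so compatible.
    Write x = 4 + 18·t and substitute into x ≡ 6 (mod 10): 18·t ≡ 6 − 4 = 2 (mod 10).
    Divide the congruence (and modulus) by g = 2: 9·t ≡ 1 (mod 5).
    Reduce coefficients mod 5: 4·t ≡ 1 (mod 5).
    The inverse of 4 mod 5 is 4 (since 4·4 = 16 = 3·5 + 1), so t ≡ 4·1 = 4 ≡ 4 (mod 5).
    Then x = 4 + 18·4 = 76, valid modulo lcm(18, 10) = 90: x ≡ 76 (mod 90).
  Combine with x ≡ 4 (mod 9): gcd(90, 9) = 9; 4 - 76 = -72, which IS divisible by 9, so compatible.
    Write x = 76 + 90·t and substitute into x ≡ 4 (mod 9): 90·t ≡ 4 − 76 = -72 (mod 9).
    Divide the congruence (and modulus) by g = 9: 10·t ≡ -8 (mod 1).
    Modulo 1 every t works; take t = 0.
    Then x = 76 + 90·0 = 76, valid modulo lcm(90, 9) = 90: x ≡ 76 (mod 90).
Verify: 76 mod 18 = 4, 76 mod 10 = 6, 76 mod 9 = 4.

x ≡ 76 (mod 90).


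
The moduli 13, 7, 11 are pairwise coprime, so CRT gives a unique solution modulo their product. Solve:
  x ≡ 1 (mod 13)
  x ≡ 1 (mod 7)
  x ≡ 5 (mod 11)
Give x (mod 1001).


Moduli 13, 7, 11 are pairwise coprime; by CRT there is a unique solution modulo M = 13 · 7 · 11 = 1001.
Solve pairwise, accumulating the modulus:
  Start with x ≡ 1 (mod 13).
  Combine with x ≡ 1 (mod 7): since gcd(13, 7) = 1, we get a unique residue mod 91.
    Write x = 1 + 13·t and substitute into x ≡ 1 (mod 7): 13·t ≡ 1 − 1 = 0 (mod 7).
    Reduce coefficients mod 7: 6·t ≡ 0 (mod 7).
    The inverse of 6 mod 7 is 6 (since 6·6 = 36 = 5·7 + 1), so t ≡ 6·0 = 0 ≡ 0 (mod 7).
    Then x = 1 + 13·0 = 1, valid modulo lcm(13, 7) = 91: x ≡ 1 (mod 91).
  Combine with x ≡ 5 (mod 11): since gcd(91, 11) = 1, we get a unique residue mod 1001.
    Write x = 1 + 91·t and substitute into x ≡ 5 (mod 11): 91·t ≡ 5 − 1 = 4 (mod 11).
    Reduce coefficients mod 11: 3·t ≡ 4 (mod 11).
    The inverse of 3 mod 11 is 4 (since 3·4 = 12 = 1·11 + 1), so t ≡ 4·4 = 16 ≡ 5 (mod 11).
    Then x = 1 + 91·5 = 456, valid modulo lcm(91, 11) = 1001: x ≡ 456 (mod 1001).
Verify: 456 mod 13 = 1 ✓, 456 mod 7 = 1 ✓, 456 mod 11 = 5 ✓.

x ≡ 456 (mod 1001).


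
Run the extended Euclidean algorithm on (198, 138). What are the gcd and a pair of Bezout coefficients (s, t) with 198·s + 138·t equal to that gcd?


Euclidean algorithm on (198, 138) — divide until remainder is 0:
  198 = 1 · 138 + 60
  138 = 2 · 60 + 18
  60 = 3 · 18 + 6
  18 = 3 · 6 + 0
gcd(198, 138) = 6.
Track Bezout coefficients alongside the remainders: start with r₀ = 198 = a·1 + b·0 (s = 1, t = 0) and r₁ = 138 = a·0 + b·1 (s = 0, t = 1); each new remainder r_{k+1} = r_{k-1} − q_k·r_k inherits s_{k+1} = s_{k-1} − q_k·s_k, t_{k+1} = t_{k-1} − q_k·t_k, so r_k = a·s_k + b·t_k at every step:
  q = 1: r = 60, s = 1 − 1·0 = 1, t = 0 − 1·1 = -1  (check: 198·1 + 138·(-1) = 60)
  q = 2: r = 18, s = 0 − 2·1 = -2, t = 1 − 2·(-1) = 3  (check: 198·(-2) + 138·3 = 18)
  q = 3: r = 6, s = 1 − 3·(-2) = 7, t = -1 − 3·3 = -10  (check: 198·7 + 138·(-10) = 6)
The row with r = 6 (the gcd) gives the Bezout coefficients s = 7, t = -10.
Result: 198 · (7) + 138 · (-10) = 6.

gcd(198, 138) = 6; s = 7, t = -10 (check: 198·7 + 138·(-10) = 6).


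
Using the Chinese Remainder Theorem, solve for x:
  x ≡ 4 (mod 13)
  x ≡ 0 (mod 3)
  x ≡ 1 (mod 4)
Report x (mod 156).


Moduli 13, 3, 4 are pairwise coprime; by CRT there is a unique solution modulo M = 13 · 3 · 4 = 156.
Solve pairwise, accumulating the modulus:
  Start with x ≡ 4 (mod 13).
  Combine with x ≡ 0 (mod 3): since gcd(13, 3) = 1, we get a unique residue mod 39.
    Write x = 4 + 13·t and substitute into x ≡ 0 (mod 3): 13·t ≡ 0 − 4 = -4 (mod 3).
    Reduce coefficients mod 3: 1·t ≡ 2 (mod 3).
    So t ≡ 2 (mod 3).
    Then x = 4 + 13·2 = 30, valid modulo lcm(13, 3) = 39: x ≡ 30 (mod 39).
  Combine with x ≡ 1 (mod 4): since gcd(39, 4) = 1, we get a unique residue mod 156.
    Write x = 30 + 39·t and substitute into x ≡ 1 (mod 4): 39·t ≡ 1 − 30 = -29 (mod 4).
    Reduce coefficients mod 4: 3·t ≡ 3 (mod 4).
    The inverse of 3 mod 4 is 3 (since 3·3 = 9 = 2·4 + 1), so t ≡ 3·3 = 9 ≡ 1 (mod 4).
    Then x = 30 + 39·1 = 69, valid modulo lcm(39, 4) = 156: x ≡ 69 (mod 156).
Verify: 69 mod 13 = 4 ✓, 69 mod 3 = 0 ✓, 69 mod 4 = 1 ✓.

x ≡ 69 (mod 156).


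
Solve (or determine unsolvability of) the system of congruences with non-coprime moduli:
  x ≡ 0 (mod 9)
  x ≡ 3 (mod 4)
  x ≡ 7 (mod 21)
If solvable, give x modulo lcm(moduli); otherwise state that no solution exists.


Moduli 9, 4, 21 are not pairwise coprime, so CRT works modulo lcm(m_i) when all pairwise compatibility conditions hold.
Pairwise compatibility: gcd(m_i, m_j) must divide a_i - a_j for every pair.
Merge one congruence at a time:
  Start: x ≡ 0 (mod 9).
  Combine with x ≡ 3 (mod 4): gcd(9, 4) = 1; 3 - 0 = 3, which IS divisible by 1, so compatible.
    Write x = 0 + 9·t and substitute into x ≡ 3 (mod 4): 9·t ≡ 3 − 0 = 3 (mod 4).
    Reduce coefficients mod 4: 1·t ≡ 3 (mod 4).
    So t ≡ 3 (mod 4).
    Then x = 0 + 9·3 = 27, valid modulo lcm(9, 4) = 36: x ≡ 27 (mod 36).
  Combine with x ≡ 7 (mod 21): gcd(36, 21) = 3, and 7 - 27 = -20 is NOT divisible by 3.
    ⇒ system is inconsistent (no integer solution).

No solution (the system is inconsistent).


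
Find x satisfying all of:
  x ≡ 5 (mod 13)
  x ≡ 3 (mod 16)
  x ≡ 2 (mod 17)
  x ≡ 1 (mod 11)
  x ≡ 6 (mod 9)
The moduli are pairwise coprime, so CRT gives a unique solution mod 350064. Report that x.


Product of moduli M = 13 · 16 · 17 · 11 · 9 = 350064.
Merge one congruence at a time:
  Start: x ≡ 5 (mod 13).
  Combine with x ≡ 3 (mod 16); new modulus lcm = 208.
    Write x = 5 + 13·t and substitute into x ≡ 3 (mod 16): 13·t ≡ 3 − 5 = -2 (mod 16).
    Reduce coefficients mod 16: 13·t ≡ 14 (mod 16).
    The inverse of 13 mod 16 is 5 (since 13·5 = 65 = 4·16 + 1), so t ≡ 5·14 = 70 ≡ 6 (mod 16).
    Then x = 5 + 13·6 = 83, valid modulo lcm(13, 16) = 208: x ≡ 83 (mod 208).
  Combine with x ≡ 2 (mod 17); new modulus lcm = 3536.
    Write x = 83 + 208·t and substitute into x ≡ 2 (mod 17): 208·t ≡ 2 − 83 = -81 (mod 17).
    Reduce coefficients mod 17: 4·t ≡ 4 (mod 17).
    The inverse of 4 mod 17 is 13 (since 4·13 = 52 = 3·17 + 1), so t ≡ 13·4 = 52 ≡ 1 (mod 17).
    Then x = 83 + 208·1 = 291, valid modulo lcm(208, 17) = 3536: x ≡ 291 (mod 3536).
  Combine with x ≡ 1 (mod 11); new modulus lcm = 38896.
    Write x = 291 + 3536·t and substitute into x ≡ 1 (mod 11): 3536·t ≡ 1 − 291 = -290 (mod 11).
    Reduce coefficients mod 11: 5·t ≡ 7 (mod 11).
    The inverse of 5 mod 11 is 9 (since 5·9 = 45 = 4·11 + 1), so t ≡ 9·7 = 63 ≡ 8 (mod 11).
    Then x = 291 + 3536·8 = 28579, valid modulo lcm(3536, 11) = 38896: x ≡ 28579 (mod 38896).
  Combine with x ≡ 6 (mod 9); new modulus lcm = 350064.
    Write x = 28579 + 38896·t and substitute into x ≡ 6 (mod 9): 38896·t ≡ 6 − 28579 = -28573 (mod 9).
    Reduce coefficients mod 9: 7·t ≡ 2 (mod 9).
    The inverse of 7 mod 9 is 4 (since 7·4 = 28 = 3·9 + 1), so t ≡ 4·2 = 8 ≡ 8 (mod 9).
    Then x = 28579 + 38896·8 = 339747, valid modulo lcm(38896, 9) = 350064: x ≡ 339747 (mod 350064).
Verify against each original: 339747 mod 13 = 5, 339747 mod 16 = 3, 339747 mod 17 = 2, 339747 mod 11 = 1, 339747 mod 9 = 6.

x ≡ 339747 (mod 350064).


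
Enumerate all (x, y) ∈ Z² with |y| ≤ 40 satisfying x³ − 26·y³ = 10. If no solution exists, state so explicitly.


The equation is x³ - 26y³ = 10. For fixed y, x³ = 26·y³ + 10, so a solution requires the RHS to be a perfect cube.
Strategy: iterate y from -40 to 40, compute RHS = 26·y³ + 10, and check whether it is a (positive or negative) perfect cube.
Check small values of y:
  y = 0: RHS = 10 is not a perfect cube.
  y = 1: RHS = 36 is not a perfect cube.
  y = -1: RHS = -16 is not a perfect cube.
  y = 2: RHS = 218 is not a perfect cube.
  y = -2: RHS = -198 is not a perfect cube.
  y = 3: RHS = 712 is not a perfect cube.
  y = -3: RHS = -692 is not a perfect cube.
Continuing the search up to |y| = 40 finds no solutions either.
No (x, y) in the scanned range satisfies the equation.

No integer solutions with |y| ≤ 40.


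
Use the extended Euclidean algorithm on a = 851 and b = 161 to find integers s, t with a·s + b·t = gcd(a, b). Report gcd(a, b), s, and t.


Euclidean algorithm on (851, 161) — divide until remainder is 0:
  851 = 5 · 161 + 46
  161 = 3 · 46 + 23
  46 = 2 · 23 + 0
gcd(851, 161) = 23.
Track Bezout coefficients alongside the remainders: start with r₀ = 851 = a·1 + b·0 (s = 1, t = 0) and r₁ = 161 = a·0 + b·1 (s = 0, t = 1); each new remainder r_{k+1} = r_{k-1} − q_k·r_k inherits s_{k+1} = s_{k-1} − q_k·s_k, t_{k+1} = t_{k-1} − q_k·t_k, so r_k = a·s_k + b·t_k at every step:
  q = 5: r = 46, s = 1 − 5·0 = 1, t = 0 − 5·1 = -5  (check: 851·1 + 161·(-5) = 46)
  q = 3: r = 23, s = 0 − 3·1 = -3, t = 1 − 3·(-5) = 16  (check: 851·(-3) + 161·16 = 23)
The row with r = 23 (the gcd) gives the Bezout coefficients s = -3, t = 16.
Result: 851 · (-3) + 161 · (16) = 23.

gcd(851, 161) = 23; s = -3, t = 16 (check: 851·(-3) + 161·16 = 23).


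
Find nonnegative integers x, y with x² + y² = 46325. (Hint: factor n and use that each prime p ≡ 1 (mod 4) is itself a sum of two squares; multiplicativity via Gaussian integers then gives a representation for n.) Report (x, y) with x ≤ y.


Step 1: Factor n = 46325 = 5^2 · 17 · 109.
Step 2: Check the mod-4 condition on each prime factor: 5 ≡ 1 (mod 4), exponent 2; 17 ≡ 1 (mod 4), exponent 1; 109 ≡ 1 (mod 4), exponent 1.
All primes ≡ 3 (mod 4) appear to even exponent (or don't appear), so by the two-squares theorem n IS expressible as a sum of two squares.
Step 3: Build a representation. Group n = k² · m with k = 5 and m = 17 · 109 = 1853 (a product of primes ≡ 1 (mod 4)); a representation of m scales to one of n via (k·x)² + (k·y)² = k²(x² + y²). Each prime p ≡ 1 (mod 4) is itself a sum of two squares; find a² by testing p − a² for a perfect square:
  17: 17 − 1² = 16 = 4² ⇒ 17 = 1² + 4².
  109: 109 − 1² = 108, 109 − 2² = 105, 109 − 3² = 100 = 10² ⇒ 109 = 3² + 10².
  Combine using the Brahmagupta–Fibonacci identity (a² + b²)(c² + d²) = (ac − bd)² + (ad + bc)² = (ac + bd)² + (ad − bc)²:
  17 · 109 = 1853: from (1² + 4²)(3² + 10²), take (1·3 − 4·10, 1·10 + 4·3) = (3 − 40, 10 + 12) = (-37, 22); dropping signs (only squares matter) gives (37, 22); check 37² + 22² = 1369 + 484 = 1853 ✓.
  Scale by k = 5: (5·37, 5·22) = (185, 110).
Step 4: Order so x ≤ y and verify: 110² + 185² = 12100 + 34225 = 46325 = n. ✓

n = 46325 = 110² + 185² (one valid representation with x ≤ y).


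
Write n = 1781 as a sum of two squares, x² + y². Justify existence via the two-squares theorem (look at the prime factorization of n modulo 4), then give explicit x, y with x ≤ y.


Step 1: Factor n = 1781 = 13 · 137.
Step 2: Check the mod-4 condition on each prime factor: 13 ≡ 1 (mod 4), exponent 1; 137 ≡ 1 (mod 4), exponent 1.
All primes ≡ 3 (mod 4) appear to even exponent (or don't appear), so by the two-squares theorem n IS expressible as a sum of two squares.
Step 3: Build a representation. Here n = 13 · 137 is a product of primes ≡ 1 (mod 4). Each prime p ≡ 1 (mod 4) is itself a sum of two squares; find a² by testing p − a² for a perfect square:
  13: 13 − 1² = 12, 13 − 2² = 9 = 3² ⇒ 13 = 2² + 3².
  137: 137 − 1² = 136, 137 − 2² = 133, 137 − 3² = 128, 137 − 4² = 121 = 11² ⇒ 137 = 4² + 11².
  Combine using the Brahmagupta–Fibonacci identity (a² + b²)(c² + d²) = (ac − bd)² + (ad + bc)² = (ac + bd)² + (ad − bc)²:
  13 · 137 = 1781: from (2² + 3²)(4² + 11²), take (2·4 − 3·11, 2·11 + 3·4) = (8 − 33, 22 + 12) = (-25, 34); dropping signs (only squares matter) gives (25, 34); check 25² + 34² = 625 + 1156 = 1781 ✓.
Step 4: Order so x ≤ y and verify: 25² + 34² = 625 + 1156 = 1781 = n. ✓

n = 1781 = 25² + 34² (one valid representation with x ≤ y).


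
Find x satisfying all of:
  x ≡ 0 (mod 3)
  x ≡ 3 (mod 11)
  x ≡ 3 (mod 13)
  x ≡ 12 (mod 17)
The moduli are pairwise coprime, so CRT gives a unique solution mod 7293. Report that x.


Product of moduli M = 3 · 11 · 13 · 17 = 7293.
Merge one congruence at a time:
  Start: x ≡ 0 (mod 3).
  Combine with x ≡ 3 (mod 11); new modulus lcm = 33.
    Write x = 0 + 3·t and substitute into x ≡ 3 (mod 11): 3·t ≡ 3 − 0 = 3 (mod 11).
    The inverse of 3 mod 11 is 4 (since 3·4 = 12 = 1·11 + 1), so t ≡ 4·3 = 12 ≡ 1 (mod 11).
    Then x = 0 + 3·1 = 3, valid modulo lcm(3, 11) = 33: x ≡ 3 (mod 33).
  Combine with x ≡ 3 (mod 13); new modulus lcm = 429.
    Write x = 3 + 33·t and substitute into x ≡ 3 (mod 13): 33·t ≡ 3 − 3 = 0 (mod 13).
    Reduce coefficients mod 13: 7·t ≡ 0 (mod 13).
    The inverse of 7 mod 13 is 2 (since 7·2 = 14 = 1·13 + 1), so t ≡ 2·0 = 0 ≡ 0 (mod 13).
    Then x = 3 + 33·0 = 3, valid modulo lcm(33, 13) = 429: x ≡ 3 (mod 429).
  Combine with x ≡ 12 (mod 17); new modulus lcm = 7293.
    Write x = 3 + 429·t and substitute into x ≡ 12 (mod 17): 429·t ≡ 12 − 3 = 9 (mod 17).
    Reduce coefficients mod 17: 4·t ≡ 9 (mod 17).
    The inverse of 4 mod 17 is 13 (since 4·13 = 52 = 3·17 + 1), so t ≡ 13·9 = 117 ≡ 15 (mod 17).
    Then x = 3 + 429·15 = 6438, valid modulo lcm(429, 17) = 7293: x ≡ 6438 (mod 7293).
Verify against each original: 6438 mod 3 = 0, 6438 mod 11 = 3, 6438 mod 13 = 3, 6438 mod 17 = 12.

x ≡ 6438 (mod 7293).


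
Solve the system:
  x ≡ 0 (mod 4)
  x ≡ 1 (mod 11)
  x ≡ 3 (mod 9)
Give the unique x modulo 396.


Moduli 4, 11, 9 are pairwise coprime; by CRT there is a unique solution modulo M = 4 · 11 · 9 = 396.
Solve pairwise, accumulating the modulus:
  Start with x ≡ 0 (mod 4).
  Combine with x ≡ 1 (mod 11): since gcd(4, 11) = 1, we get a unique residue mod 44.
    Write x = 0 + 4·t and substitute into x ≡ 1 (mod 11): 4·t ≡ 1 − 0 = 1 (mod 11).
    The inverse of 4 mod 11 is 3 (since 4·3 = 12 = 1·11 + 1), so t ≡ 3·1 = 3 ≡ 3 (mod 11).
    Then x = 0 + 4·3 = 12, valid modulo lcm(4, 11) = 44: x ≡ 12 (mod 44).
  Combine with x ≡ 3 (mod 9): since gcd(44, 9) = 1, we get a unique residue mod 396.
    Write x = 12 + 44·t and substitute into x ≡ 3 (mod 9): 44·t ≡ 3 − 12 = -9 (mod 9).
    Reduce coefficients mod 9: 8·t ≡ 0 (mod 9).
    The inverse of 8 mod 9 is 8 (since 8·8 = 64 = 7·9 + 1), so t ≡ 8·0 = 0 ≡ 0 (mod 9).
    Then x = 12 + 44·0 = 12, valid modulo lcm(44, 9) = 396: x ≡ 12 (mod 396).
Verify: 12 mod 4 = 0 ✓, 12 mod 11 = 1 ✓, 12 mod 9 = 3 ✓.

x ≡ 12 (mod 396).


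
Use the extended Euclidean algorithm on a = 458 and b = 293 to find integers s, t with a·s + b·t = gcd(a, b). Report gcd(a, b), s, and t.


Euclidean algorithm on (458, 293) — divide until remainder is 0:
  458 = 1 · 293 + 165
  293 = 1 · 165 + 128
  165 = 1 · 128 + 37
  128 = 3 · 37 + 17
  37 = 2 · 17 + 3
  17 = 5 · 3 + 2
  3 = 1 · 2 + 1
  2 = 2 · 1 + 0
gcd(458, 293) = 1.
Track Bezout coefficients alongside the remainders: start with r₀ = 458 = a·1 + b·0 (s = 1, t = 0) and r₁ = 293 = a·0 + b·1 (s = 0, t = 1); each new remainder r_{k+1} = r_{k-1} − q_k·r_k inherits s_{k+1} = s_{k-1} − q_k·s_k, t_{k+1} = t_{k-1} − q_k·t_k, so r_k = a·s_k + b·t_k at every step:
  q = 1: r = 165, s = 1 − 1·0 = 1, t = 0 − 1·1 = -1  (check: 458·1 + 293·(-1) = 165)
  q = 1: r = 128, s = 0 − 1·1 = -1, t = 1 − 1·(-1) = 2  (check: 458·(-1) + 293·2 = 128)
  q = 1: r = 37, s = 1 − 1·(-1) = 2, t = -1 − 1·2 = -3  (check: 458·2 + 293·(-3) = 37)
  q = 3: r = 17, s = -1 − 3·2 = -7, t = 2 − 3·(-3) = 11  (check: 458·(-7) + 293·11 = 17)
  q = 2: r = 3, s = 2 − 2·(-7) = 16, t = -3 − 2·11 = -25  (check: 458·16 + 293·(-25) = 3)
  q = 5: r = 2, s = -7 − 5·16 = -87, t = 11 − 5·(-25) = 136  (check: 458·(-87) + 293·136 = 2)
  q = 1: r = 1, s = 16 − 1·(-87) = 103, t = -25 − 1·136 = -161  (check: 458·103 + 293·(-161) = 1)
The row with r = 1 (the gcd) gives the Bezout coefficients s = 103, t = -161.
Result: 458 · (103) + 293 · (-161) = 1.

gcd(458, 293) = 1; s = 103, t = -161 (check: 458·103 + 293·(-161) = 1).


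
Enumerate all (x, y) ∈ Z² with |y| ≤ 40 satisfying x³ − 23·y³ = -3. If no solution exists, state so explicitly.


The equation is x³ - 23y³ = -3. For fixed y, x³ = 23·y³ − 3, so a solution requires the RHS to be a perfect cube.
Strategy: iterate y from -40 to 40, compute RHS = 23·y³ − 3, and check whether it is a (positive or negative) perfect cube.
Check small values of y:
  y = 0: RHS = -3 is not a perfect cube.
  y = 1: RHS = 20 is not a perfect cube.
  y = -1: RHS = -26 is not a perfect cube.
  y = 2: RHS = 181 is not a perfect cube.
  y = -2: RHS = -187 is not a perfect cube.
  y = 3: RHS = 618 is not a perfect cube.
  y = -3: RHS = -624 is not a perfect cube.
Continuing the search up to |y| = 40 finds no solutions either.
No (x, y) in the scanned range satisfies the equation.

No integer solutions with |y| ≤ 40.


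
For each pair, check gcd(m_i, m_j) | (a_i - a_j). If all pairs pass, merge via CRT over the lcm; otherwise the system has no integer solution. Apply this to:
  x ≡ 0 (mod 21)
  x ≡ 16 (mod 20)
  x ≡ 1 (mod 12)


Moduli 21, 20, 12 are not pairwise coprime, so CRT works modulo lcm(m_i) when all pairwise compatibility conditions hold.
Pairwise compatibility: gcd(m_i, m_j) must divide a_i - a_j for every pair.
Merge one congruence at a time:
  Start: x ≡ 0 (mod 21).
  Combine with x ≡ 16 (mod 20): gcd(21, 20) = 1; 16 - 0 = 16, which IS divisible by 1, so compatible.
    Write x = 0 + 21·t and substitute into x ≡ 16 (mod 20): 21·t ≡ 16 − 0 = 16 (mod 20).
    Reduce coefficients mod 20: 1·t ≡ 16 (mod 20).
    So t ≡ 16 (mod 20).
    Then x = 0 + 21·16 = 336, valid modulo lcm(21, 20) = 420: x ≡ 336 (mod 420).
  Combine with x ≡ 1 (mod 12): gcd(420, 12) = 12, and 1 - 336 = -335 is NOT divisible by 12.
    ⇒ system is inconsistent (no integer solution).

No solution (the system is inconsistent).


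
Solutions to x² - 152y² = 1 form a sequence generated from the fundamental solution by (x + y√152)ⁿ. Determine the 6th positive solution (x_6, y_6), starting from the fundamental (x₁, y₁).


Step 1: Find the fundamental solution (x₁, y₁) of x² - 152y² = 1.
  Expand √152 as a continued fraction. a₀ = ⌊√152⌋ = 12; iterate m_{k+1} = d_k·a_k − m_k, d_{k+1} = (152 − m_{k+1}²)/d_k, a_{k+1} = ⌊(a₀ + m_{k+1})/d_{k+1}⌋ (starting m₀ = 0, d₀ = 1), with convergents p_k = a_k·p_{k-1} + p_{k-2}, q_k = a_k·q_{k-1} + q_{k-2} (p₋₁ = 1, q₋₁ = 0):
  k = 0: a₀ = 12; p₀/q₀ = 12/1; p₀² − 152·q₀² = 144 − 152 = -8.
  k = 1: m = 12, d = 8, a = ⌊(12 + 12)/8⌋ = 3; p/q = (3·12 + 1)/(3·1 + 0) = 37/3; p² − 152·q² = 1369 − 1368 = 1.
  The first convergent with p² − 152·q² = 1 gives the fundamental solution (x₁, y₁) = (37, 3).
Step 2: Apply the recurrence (x_{n+1}, y_{n+1}) = (x₁x_n + 152y₁y_n, x₁y_n + y₁x_n) repeatedly.
  From (x_1, y_1) = (37, 3): x_2 = 37·37 + 152·3·3 = 2737; y_2 = 37·3 + 3·37 = 222.
  From (x_2, y_2) = (2737, 222): x_3 = 37·2737 + 152·3·222 = 202501; y_3 = 37·222 + 3·2737 = 16425.
  From (x_3, y_3) = (202501, 16425): x_4 = 37·202501 + 152·3·16425 = 14982337; y_4 = 37·16425 + 3·202501 = 1215228.
  From (x_4, y_4) = (14982337, 1215228): x_5 = 37·14982337 + 152·3·1215228 = 1108490437; y_5 = 37·1215228 + 3·14982337 = 89910447.
  From (x_5, y_5) = (1108490437, 89910447): x_6 = 37·1108490437 + 152·3·89910447 = 82013310001; y_6 = 37·89910447 + 3·1108490437 = 6652157850.
Step 3: Verify x_6² - 152·y_6² = 6726183017320126620001 - 6726183017320126620000 = 1 (should be 1). ✓

(x_1, y_1) = (37, 3); (x_6, y_6) = (82013310001, 6652157850).


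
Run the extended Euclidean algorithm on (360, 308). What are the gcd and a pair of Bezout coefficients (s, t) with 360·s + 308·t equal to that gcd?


Euclidean algorithm on (360, 308) — divide until remainder is 0:
  360 = 1 · 308 + 52
  308 = 5 · 52 + 48
  52 = 1 · 48 + 4
  48 = 12 · 4 + 0
gcd(360, 308) = 4.
Track Bezout coefficients alongside the remainders: start with r₀ = 360 = a·1 + b·0 (s = 1, t = 0) and r₁ = 308 = a·0 + b·1 (s = 0, t = 1); each new remainder r_{k+1} = r_{k-1} − q_k·r_k inherits s_{k+1} = s_{k-1} − q_k·s_k, t_{k+1} = t_{k-1} − q_k·t_k, so r_k = a·s_k + b·t_k at every step:
  q = 1: r = 52, s = 1 − 1·0 = 1, t = 0 − 1·1 = -1  (check: 360·1 + 308·(-1) = 52)
  q = 5: r = 48, s = 0 − 5·1 = -5, t = 1 − 5·(-1) = 6  (check: 360·(-5) + 308·6 = 48)
  q = 1: r = 4, s = 1 − 1·(-5) = 6, t = -1 − 1·6 = -7  (check: 360·6 + 308·(-7) = 4)
The row with r = 4 (the gcd) gives the Bezout coefficients s = 6, t = -7.
Result: 360 · (6) + 308 · (-7) = 4.

gcd(360, 308) = 4; s = 6, t = -7 (check: 360·6 + 308·(-7) = 4).


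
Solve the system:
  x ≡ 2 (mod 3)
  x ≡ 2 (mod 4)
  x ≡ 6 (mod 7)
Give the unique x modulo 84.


Moduli 3, 4, 7 are pairwise coprime; by CRT there is a unique solution modulo M = 3 · 4 · 7 = 84.
Solve pairwise, accumulating the modulus:
  Start with x ≡ 2 (mod 3).
  Combine with x ≡ 2 (mod 4): since gcd(3, 4) = 1, we get a unique residue mod 12.
    Write x = 2 + 3·t and substitute into x ≡ 2 (mod 4): 3·t ≡ 2 − 2 = 0 (mod 4).
    The inverse of 3 mod 4 is 3 (since 3·3 = 9 = 2·4 + 1), so t ≡ 3·0 = 0 ≡ 0 (mod 4).
    Then x = 2 + 3·0 = 2, valid modulo lcm(3, 4) = 12: x ≡ 2 (mod 12).
  Combine with x ≡ 6 (mod 7): since gcd(12, 7) = 1, we get a unique residue mod 84.
    Write x = 2 + 12·t and substitute into x ≡ 6 (mod 7): 12·t ≡ 6 − 2 = 4 (mod 7).
    Reduce coefficients mod 7: 5·t ≡ 4 (mod 7).
    The inverse of 5 mod 7 is 3 (since 5·3 = 15 = 2·7 + 1), so t ≡ 3·4 = 12 ≡ 5 (mod 7).
    Then x = 2 + 12·5 = 62, valid modulo lcm(12, 7) = 84: x ≡ 62 (mod 84).
Verify: 62 mod 3 = 2 ✓, 62 mod 4 = 2 ✓, 62 mod 7 = 6 ✓.

x ≡ 62 (mod 84).


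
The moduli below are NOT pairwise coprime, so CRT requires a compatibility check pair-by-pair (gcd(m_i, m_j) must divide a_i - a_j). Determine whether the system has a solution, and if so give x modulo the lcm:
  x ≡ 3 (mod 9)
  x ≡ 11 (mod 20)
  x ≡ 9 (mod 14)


Moduli 9, 20, 14 are not pairwise coprime, so CRT works modulo lcm(m_i) when all pairwise compatibility conditions hold.
Pairwise compatibility: gcd(m_i, m_j) must divide a_i - a_j for every pair.
Merge one congruence at a time:
  Start: x ≡ 3 (mod 9).
  Combine with x ≡ 11 (mod 20): gcd(9, 20) = 1; 11 - 3 = 8, which IS divisible by 1, so compatible.
    Write x = 3 + 9·t and substitute into x ≡ 11 (mod 20): 9·t ≡ 11 − 3 = 8 (mod 20).
    The inverse of 9 mod 20 is 9 (since 9·9 = 81 = 4·20 + 1), so t ≡ 9·8 = 72 ≡ 12 (mod 20).
    Then x = 3 + 9·12 = 111, valid modulo lcm(9, 20) = 180: x ≡ 111 (mod 180).
  Combine with x ≡ 9 (mod 14): gcd(180, 14) = 2; 9 - 111 = -102, which IS divisible by 2, so compatible.
    Write x = 111 + 180·t and substitute into x ≡ 9 (mod 14): 180·t ≡ 9 − 111 = -102 (mod 14).
    Divide the congruence (and modulus) by g = 2: 90·t ≡ -51 (mod 7).
    Reduce coefficients mod 7: 6·t ≡ 5 (mod 7).
    The inverse of 6 mod 7 is 6 (since 6·6 = 36 = 5·7 + 1), so t ≡ 6·5 = 30 ≡ 2 (mod 7).
    Then x = 111 + 180·2 = 471, valid modulo lcm(180, 14) = 1260: x ≡ 471 (mod 1260).
Verify: 471 mod 9 = 3, 471 mod 20 = 11, 471 mod 14 = 9.

x ≡ 471 (mod 1260).


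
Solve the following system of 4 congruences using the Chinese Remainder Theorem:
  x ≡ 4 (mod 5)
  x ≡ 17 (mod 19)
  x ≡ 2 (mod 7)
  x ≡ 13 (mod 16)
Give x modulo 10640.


Product of moduli M = 5 · 19 · 7 · 16 = 10640.
Merge one congruence at a time:
  Start: x ≡ 4 (mod 5).
  Combine with x ≡ 17 (mod 19); new modulus lcm = 95.
    Write x = 4 + 5·t and substitute into x ≡ 17 (mod 19): 5·t ≡ 17 − 4 = 13 (mod 19).
    The inverse of 5 mod 19 is 4 (since 5·4 = 20 = 1·19 + 1), so t ≡ 4·13 = 52 ≡ 14 (mod 19).
    Then x = 4 + 5·14 = 74, valid modulo lcm(5, 19) = 95: x ≡ 74 (mod 95).
  Combine with x ≡ 2 (mod 7); new modulus lcm = 665.
    Write x = 74 + 95·t and substitute into x ≡ 2 (mod 7): 95·t ≡ 2 − 74 = -72 (mod 7).
    Reduce coefficients mod 7: 4·t ≡ 5 (mod 7).
    The inverse of 4 mod 7 is 2 (since 4·2 = 8 = 1·7 + 1), so t ≡ 2·5 = 10 ≡ 3 (mod 7).
    Then x = 74 + 95·3 = 359, valid modulo lcm(95, 7) = 665: x ≡ 359 (mod 665).
  Combine with x ≡ 13 (mod 16); new modulus lcm = 10640.
    Write x = 359 + 665·t and substitute into x ≡ 13 (mod 16): 665·t ≡ 13 − 359 = -346 (mod 16).
    Reduce coefficients mod 16: 9·t ≡ 6 (mod 16).
    The inverse of 9 mod 16 is 9 (since 9·9 = 81 = 5·16 + 1), so t ≡ 9·6 = 54 ≡ 6 (mod 16).
    Then x = 359 + 665·6 = 4349, valid modulo lcm(665, 16) = 10640: x ≡ 4349 (mod 10640).
Verify against each original: 4349 mod 5 = 4, 4349 mod 19 = 17, 4349 mod 7 = 2, 4349 mod 16 = 13.

x ≡ 4349 (mod 10640).


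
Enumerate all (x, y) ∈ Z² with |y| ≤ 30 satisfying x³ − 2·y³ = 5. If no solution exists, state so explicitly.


The equation is x³ - 2y³ = 5. For fixed y, x³ = 2·y³ + 5, so a solution requires the RHS to be a perfect cube.
Strategy: iterate y from -30 to 30, compute RHS = 2·y³ + 5, and check whether it is a (positive or negative) perfect cube.
Check small values of y:
  y = 0: RHS = 5 is not a perfect cube.
  y = 1: RHS = 7 is not a perfect cube.
  y = -1: RHS = 3 is not a perfect cube.
  y = 2: RHS = 21 is not a perfect cube.
  y = -2: RHS = -11 is not a perfect cube.
  y = 3: RHS = 59 is not a perfect cube.
  y = -3: RHS = -49 is not a perfect cube.
Continuing the search up to |y| = 30 finds no solutions either.
No (x, y) in the scanned range satisfies the equation.

No integer solutions with |y| ≤ 30.


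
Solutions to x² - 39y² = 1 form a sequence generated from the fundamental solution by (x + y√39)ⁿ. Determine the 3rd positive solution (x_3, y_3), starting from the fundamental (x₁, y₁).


Step 1: Find the fundamental solution (x₁, y₁) of x² - 39y² = 1.
  Expand √39 as a continued fraction. a₀ = ⌊√39⌋ = 6; iterate m_{k+1} = d_k·a_k − m_k, d_{k+1} = (39 − m_{k+1}²)/d_k, a_{k+1} = ⌊(a₀ + m_{k+1})/d_{k+1}⌋ (starting m₀ = 0, d₀ = 1), with convergents p_k = a_k·p_{k-1} + p_{k-2}, q_k = a_k·q_{k-1} + q_{k-2} (p₋₁ = 1, q₋₁ = 0):
  k = 0: a₀ = 6; p₀/q₀ = 6/1; p₀² − 39·q₀² = 36 − 39 = -3.
  k = 1: m = 6, d = 3, a = ⌊(6 + 6)/3⌋ = 4; p/q = (4·6 + 1)/(4·1 + 0) = 25/4; p² − 39·q² = 625 − 624 = 1.
  The first convergent with p² − 39·q² = 1 gives the fundamental solution (x₁, y₁) = (25, 4).
Step 2: Apply the recurrence (x_{n+1}, y_{n+1}) = (x₁x_n + 39y₁y_n, x₁y_n + y₁x_n) repeatedly.
  From (x_1, y_1) = (25, 4): x_2 = 25·25 + 39·4·4 = 1249; y_2 = 25·4 + 4·25 = 200.
  From (x_2, y_2) = (1249, 200): x_3 = 25·1249 + 39·4·200 = 62425; y_3 = 25·200 + 4·1249 = 9996.
Step 3: Verify x_3² - 39·y_3² = 3896880625 - 3896880624 = 1 (should be 1). ✓

(x_1, y_1) = (25, 4); (x_3, y_3) = (62425, 9996).


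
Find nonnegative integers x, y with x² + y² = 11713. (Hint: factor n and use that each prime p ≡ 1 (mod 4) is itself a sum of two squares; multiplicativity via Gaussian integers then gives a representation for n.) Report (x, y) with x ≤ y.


Step 1: Factor n = 11713 = 13 · 17 · 53.
Step 2: Check the mod-4 condition on each prime factor: 13 ≡ 1 (mod 4), exponent 1; 17 ≡ 1 (mod 4), exponent 1; 53 ≡ 1 (mod 4), exponent 1.
All primes ≡ 3 (mod 4) appear to even exponent (or don't appear), so by the two-squares theorem n IS expressible as a sum of two squares.
Step 3: Build a representation. Here n = 13 · 17 · 53 is a product of primes ≡ 1 (mod 4). Each prime p ≡ 1 (mod 4) is itself a sum of two squares; find a² by testing p − a² for a perfect square:
  13: 13 − 1² = 12, 13 − 2² = 9 = 3² ⇒ 13 = 2² + 3².
  17: 17 − 1² = 16 = 4² ⇒ 17 = 1² + 4².
  53: 53 − 1² = 52, 53 − 2² = 49 = 7² ⇒ 53 = 2² + 7².
  Combine using the Brahmagupta–Fibonacci identity (a² + b²)(c² + d²) = (ac − bd)² + (ad + bc)² = (ac + bd)² + (ad − bc)²:
  13 · 17 = 221: from (2² + 3²)(1² + 4²), take (2·1 − 3·4, 2·4 + 3·1) = (2 − 12, 8 + 3) = (-10, 11); dropping signs (only squares matter) gives (10, 11); check 10² + 11² = 100 + 121 = 221 ✓.
  221 · 53 = 11713: from (10² + 11²)(2² + 7²), take (10·2 − 11·7, 10·7 + 11·2) = (20 − 77, 70 + 22) = (-57, 92); dropping signs (only squares matter) gives (57, 92); check 57² + 92² = 3249 + 8464 = 11713 ✓.
Step 4: Order so x ≤ y and verify: 57² + 92² = 3249 + 8464 = 11713 = n. ✓

n = 11713 = 57² + 92² (one valid representation with x ≤ y).


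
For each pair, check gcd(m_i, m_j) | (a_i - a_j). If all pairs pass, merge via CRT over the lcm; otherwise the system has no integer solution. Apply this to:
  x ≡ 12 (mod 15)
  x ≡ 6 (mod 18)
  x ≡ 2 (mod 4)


Moduli 15, 18, 4 are not pairwise coprime, so CRT works modulo lcm(m_i) when all pairwise compatibility conditions hold.
Pairwise compatibility: gcd(m_i, m_j) must divide a_i - a_j for every pair.
Merge one congruence at a time:
  Start: x ≡ 12 (mod 15).
  Combine with x ≡ 6 (mod 18): gcd(15, 18) = 3; 6 - 12 = -6, which IS divisible by 3, so compatible.
    Write x = 12 + 15·t and substitute into x ≡ 6 (mod 18): 15·t ≡ 6 − 12 = -6 (mod 18).
    Divide the congruence (and modulus) by g = 3: 5·t ≡ -2 (mod 6).
    Reduce coefficients mod 6: 5·t ≡ 4 (mod 6).
    The inverse of 5 mod 6 is 5 (since 5·5 = 25 = 4·6 + 1), so t ≡ 5·4 = 20 ≡ 2 (mod 6).
    Then x = 12 + 15·2 = 42, valid modulo lcm(15, 18) = 90: x ≡ 42 (mod 90).
  Combine with x ≡ 2 (mod 4): gcd(90, 4) = 2; 2 - 42 = -40, which IS divisible by 2, so compatible.
    Write x = 42 + 90·t and substitute into x ≡ 2 (mod 4): 90·t ≡ 2 − 42 = -40 (mod 4).
    Divide the congruence (and modulus) by g = 2: 45·t ≡ -20 (mod 2).
    Reduce coefficients mod 2: 1·t ≡ 0 (mod 2).
    So t ≡ 0 (mod 2).
    Then x = 42 + 90·0 = 42, valid modulo lcm(90, 4) = 180: x ≡ 42 (mod 180).
Verify: 42 mod 15 = 12, 42 mod 18 = 6, 42 mod 4 = 2.

x ≡ 42 (mod 180).


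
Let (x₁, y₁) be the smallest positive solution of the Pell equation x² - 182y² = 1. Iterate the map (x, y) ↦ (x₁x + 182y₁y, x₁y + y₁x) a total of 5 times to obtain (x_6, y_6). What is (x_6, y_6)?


Step 1: Find the fundamental solution (x₁, y₁) of x² - 182y² = 1.
  Expand √182 as a continued fraction. a₀ = ⌊√182⌋ = 13; iterate m_{k+1} = d_k·a_k − m_k, d_{k+1} = (182 − m_{k+1}²)/d_k, a_{k+1} = ⌊(a₀ + m_{k+1})/d_{k+1}⌋ (starting m₀ = 0, d₀ = 1), with convergents p_k = a_k·p_{k-1} + p_{k-2}, q_k = a_k·q_{k-1} + q_{k-2} (p₋₁ = 1, q₋₁ = 0):
  k = 0: a₀ = 13; p₀/q₀ = 13/1; p₀² − 182·q₀² = 169 − 182 = -13.
  k = 1: m = 13, d = 13, a = ⌊(13 + 13)/13⌋ = 2; p/q = (2·13 + 1)/(2·1 + 0) = 27/2; p² − 182·q² = 729 − 728 = 1.
  The first convergent with p² − 182·q² = 1 gives the fundamental solution (x₁, y₁) = (27, 2).
Step 2: Apply the recurrence (x_{n+1}, y_{n+1}) = (x₁x_n + 182y₁y_n, x₁y_n + y₁x_n) repeatedly.
  From (x_1, y_1) = (27, 2): x_2 = 27·27 + 182·2·2 = 1457; y_2 = 27·2 + 2·27 = 108.
  From (x_2, y_2) = (1457, 108): x_3 = 27·1457 + 182·2·108 = 78651; y_3 = 27·108 + 2·1457 = 5830.
  From (x_3, y_3) = (78651, 5830): x_4 = 27·78651 + 182·2·5830 = 4245697; y_4 = 27·5830 + 2·78651 = 314712.
  From (x_4, y_4) = (4245697, 314712): x_5 = 27·4245697 + 182·2·314712 = 229188987; y_5 = 27·314712 + 2·4245697 = 16988618.
  From (x_5, y_5) = (229188987, 16988618): x_6 = 27·229188987 + 182·2·16988618 = 12371959601; y_6 = 27·16988618 + 2·229188987 = 917070660.
Step 3: Verify x_6² - 182·y_6² = 153065384368776079201 - 153065384368776079200 = 1 (should be 1). ✓

(x_1, y_1) = (27, 2); (x_6, y_6) = (12371959601, 917070660).


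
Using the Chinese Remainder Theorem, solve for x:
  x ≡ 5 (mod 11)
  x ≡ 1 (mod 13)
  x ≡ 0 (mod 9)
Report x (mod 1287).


Moduli 11, 13, 9 are pairwise coprime; by CRT there is a unique solution modulo M = 11 · 13 · 9 = 1287.
Solve pairwise, accumulating the modulus:
  Start with x ≡ 5 (mod 11).
  Combine with x ≡ 1 (mod 13): since gcd(11, 13) = 1, we get a unique residue mod 143.
    Write x = 5 + 11·t and substitute into x ≡ 1 (mod 13): 11·t ≡ 1 − 5 = -4 (mod 13).
    Reduce coefficients mod 13: 11·t ≡ 9 (mod 13).
    The inverse of 11 mod 13 is 6 (since 11·6 = 66 = 5·13 + 1), so t ≡ 6·9 = 54 ≡ 2 (mod 13).
    Then x = 5 + 11·2 = 27, valid modulo lcm(11, 13) = 143: x ≡ 27 (mod 143).
  Combine with x ≡ 0 (mod 9): since gcd(143, 9) = 1, we get a unique residue mod 1287.
    Write x = 27 + 143·t and substitute into x ≡ 0 (mod 9): 143·t ≡ 0 − 27 = -27 (mod 9).
    Reduce coefficients mod 9: 8·t ≡ 0 (mod 9).
    The inverse of 8 mod 9 is 8 (since 8·8 = 64 = 7·9 + 1), so t ≡ 8·0 = 0 ≡ 0 (mod 9).
    Then x = 27 + 143·0 = 27, valid modulo lcm(143, 9) = 1287: x ≡ 27 (mod 1287).
Verify: 27 mod 11 = 5 ✓, 27 mod 13 = 1 ✓, 27 mod 9 = 0 ✓.

x ≡ 27 (mod 1287).


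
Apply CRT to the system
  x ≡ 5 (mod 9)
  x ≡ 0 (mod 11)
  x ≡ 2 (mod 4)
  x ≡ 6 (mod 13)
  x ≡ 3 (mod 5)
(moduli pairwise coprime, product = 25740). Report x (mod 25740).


Product of moduli M = 9 · 11 · 4 · 13 · 5 = 25740.
Merge one congruence at a time:
  Start: x ≡ 5 (mod 9).
  Combine with x ≡ 0 (mod 11); new modulus lcm = 99.
    Write x = 5 + 9·t and substitute into x ≡ 0 (mod 11): 9·t ≡ 0 − 5 = -5 (mod 11).
    Reduce coefficients mod 11: 9·t ≡ 6 (mod 11).
    The inverse of 9 mod 11 is 5 (since 9·5 = 45 = 4·11 + 1), so t ≡ 5·6 = 30 ≡ 8 (mod 11).
    Then x = 5 + 9·8 = 77, valid modulo lcm(9, 11) = 99: x ≡ 77 (mod 99).
  Combine with x ≡ 2 (mod 4); new modulus lcm = 396.
    Write x = 77 + 99·t and substitute into x ≡ 2 (mod 4): 99·t ≡ 2 − 77 = -75 (mod 4).
    Reduce coefficients mod 4: 3·t ≡ 1 (mod 4).
    The inverse of 3 mod 4 is 3 (since 3·3 = 9 = 2·4 + 1), so t ≡ 3·1 = 3 ≡ 3 (mod 4).
    Then x = 77 + 99·3 = 374, valid modulo lcm(99, 4) = 396: x ≡ 374 (mod 396).
  Combine with x ≡ 6 (mod 13); new modulus lcm = 5148.
    Write x = 374 + 396·t and substitute into x ≡ 6 (mod 13): 396·t ≡ 6 − 374 = -368 (mod 13).
    Reduce coefficients mod 13: 6·t ≡ 9 (mod 13).
    The inverse of 6 mod 13 is 11 (since 6·11 = 66 = 5·13 + 1), so t ≡ 11·9 = 99 ≡ 8 (mod 13).
    Then x = 374 + 396·8 = 3542, valid modulo lcm(396, 13) = 5148: x ≡ 3542 (mod 5148).
  Combine with x ≡ 3 (mod 5); new modulus lcm = 25740.
    Write x = 3542 + 5148·t and substitute into x ≡ 3 (mod 5): 5148·t ≡ 3 − 3542 = -3539 (mod 5).
    Reduce coefficients mod 5: 3·t ≡ 1 (mod 5).
    The inverse of 3 mod 5 is 2 (since 3·2 = 6 = 1·5 + 1), so t ≡ 2·1 = 2 ≡ 2 (mod 5).
    Then x = 3542 + 5148·2 = 13838, valid modulo lcm(5148, 5) = 25740: x ≡ 13838 (mod 25740).
Verify against each original: 13838 mod 9 = 5, 13838 mod 11 = 0, 13838 mod 4 = 2, 13838 mod 13 = 6, 13838 mod 5 = 3.

x ≡ 13838 (mod 25740).


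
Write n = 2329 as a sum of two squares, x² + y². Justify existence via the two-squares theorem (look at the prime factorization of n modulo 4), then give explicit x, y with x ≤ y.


Step 1: Factor n = 2329 = 17 · 137.
Step 2: Check the mod-4 condition on each prime factor: 17 ≡ 1 (mod 4), exponent 1; 137 ≡ 1 (mod 4), exponent 1.
All primes ≡ 3 (mod 4) appear to even exponent (or don't appear), so by the two-squares theorem n IS expressible as a sum of two squares.
Step 3: Build a representation. Here n = 17 · 137 is a product of primes ≡ 1 (mod 4). Each prime p ≡ 1 (mod 4) is itself a sum of two squares; find a² by testing p − a² for a perfect square:
  17: 17 − 1² = 16 = 4² ⇒ 17 = 1² + 4².
  137: 137 − 1² = 136, 137 − 2² = 133, 137 − 3² = 128, 137 − 4² = 121 = 11² ⇒ 137 = 4² + 11².
  Combine using the Brahmagupta–Fibonacci identity (a² + b²)(c² + d²) = (ac − bd)² + (ad + bc)² = (ac + bd)² + (ad − bc)²:
  17 · 137 = 2329: from (1² + 4²)(4² + 11²), take (1·4 − 4·11, 1·11 + 4·4) = (4 − 44, 11 + 16) = (-40, 27); dropping signs (only squares matter) gives (40, 27); check 40² + 27² = 1600 + 729 = 2329 ✓.
Step 4: Order so x ≤ y and verify: 27² + 40² = 729 + 1600 = 2329 = n. ✓

n = 2329 = 27² + 40² (one valid representation with x ≤ y).


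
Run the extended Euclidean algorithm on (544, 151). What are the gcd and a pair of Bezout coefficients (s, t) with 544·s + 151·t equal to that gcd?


Euclidean algorithm on (544, 151) — divide until remainder is 0:
  544 = 3 · 151 + 91
  151 = 1 · 91 + 60
  91 = 1 · 60 + 31
  60 = 1 · 31 + 29
  31 = 1 · 29 + 2
  29 = 14 · 2 + 1
  2 = 2 · 1 + 0
gcd(544, 151) = 1.
Track Bezout coefficients alongside the remainders: start with r₀ = 544 = a·1 + b·0 (s = 1, t = 0) and r₁ = 151 = a·0 + b·1 (s = 0, t = 1); each new remainder r_{k+1} = r_{k-1} − q_k·r_k inherits s_{k+1} = s_{k-1} − q_k·s_k, t_{k+1} = t_{k-1} − q_k·t_k, so r_k = a·s_k + b·t_k at every step:
  q = 3: r = 91, s = 1 − 3·0 = 1, t = 0 − 3·1 = -3  (check: 544·1 + 151·(-3) = 91)
  q = 1: r = 60, s = 0 − 1·1 = -1, t = 1 − 1·(-3) = 4  (check: 544·(-1) + 151·4 = 60)
  q = 1: r = 31, s = 1 − 1·(-1) = 2, t = -3 − 1·4 = -7  (check: 544·2 + 151·(-7) = 31)
  q = 1: r = 29, s = -1 − 1·2 = -3, t = 4 − 1·(-7) = 11  (check: 544·(-3) + 151·11 = 29)
  q = 1: r = 2, s = 2 − 1·(-3) = 5, t = -7 − 1·11 = -18  (check: 544·5 + 151·(-18) = 2)
  q = 14: r = 1, s = -3 − 14·5 = -73, t = 11 − 14·(-18) = 263  (check: 544·(-73) + 151·263 = 1)
The row with r = 1 (the gcd) gives the Bezout coefficients s = -73, t = 263.
Result: 544 · (-73) + 151 · (263) = 1.

gcd(544, 151) = 1; s = -73, t = 263 (check: 544·(-73) + 151·263 = 1).


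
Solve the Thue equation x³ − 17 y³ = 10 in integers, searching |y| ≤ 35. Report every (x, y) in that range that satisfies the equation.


The equation is x³ - 17y³ = 10. For fixed y, x³ = 17·y³ + 10, so a solution requires the RHS to be a perfect cube.
Strategy: iterate y from -35 to 35, compute RHS = 17·y³ + 10, and check whether it is a (positive or negative) perfect cube.
Check small values of y:
  y = 0: RHS = 10 is not a perfect cube.
  y = 1: RHS = 27 = (3)³ ⇒ x = 3 works.
  y = -1: RHS = -7 is not a perfect cube.
  y = 2: RHS = 146 is not a perfect cube.
  y = -2: RHS = -126 is not a perfect cube.
  y = 3: RHS = 469 is not a perfect cube.
  y = -3: RHS = -449 is not a perfect cube.
Continuing the search up to |y| = 35 finds no further solutions beyond those listed.
Collected solutions: (3, 1).

Solutions (with |y| ≤ 35): (3, 1).


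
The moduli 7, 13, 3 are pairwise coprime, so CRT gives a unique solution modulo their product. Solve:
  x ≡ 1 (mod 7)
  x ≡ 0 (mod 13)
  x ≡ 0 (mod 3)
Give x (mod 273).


Moduli 7, 13, 3 are pairwise coprime; by CRT there is a unique solution modulo M = 7 · 13 · 3 = 273.
Solve pairwise, accumulating the modulus:
  Start with x ≡ 1 (mod 7).
  Combine with x ≡ 0 (mod 13): since gcd(7, 13) = 1, we get a unique residue mod 91.
    Write x = 1 + 7·t and substitute into x ≡ 0 (mod 13): 7·t ≡ 0 − 1 = -1 (mod 13).
    Reduce coefficients mod 13: 7·t ≡ 12 (mod 13).
    The inverse of 7 mod 13 is 2 (since 7·2 = 14 = 1·13 + 1), so t ≡ 2·12 = 24 ≡ 11 (mod 13).
    Then x = 1 + 7·11 = 78, valid modulo lcm(7, 13) = 91: x ≡ 78 (mod 91).
  Combine with x ≡ 0 (mod 3): since gcd(91, 3) = 1, we get a unique residue mod 273.
    Write x = 78 + 91·t and substitute into x ≡ 0 (mod 3): 91·t ≡ 0 − 78 = -78 (mod 3).
    Reduce coefficients mod 3: 1·t ≡ 0 (mod 3).
    So t ≡ 0 (mod 3).
    Then x = 78 + 91·0 = 78, valid modulo lcm(91, 3) = 273: x ≡ 78 (mod 273).
Verify: 78 mod 7 = 1 ✓, 78 mod 13 = 0 ✓, 78 mod 3 = 0 ✓.

x ≡ 78 (mod 273).
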